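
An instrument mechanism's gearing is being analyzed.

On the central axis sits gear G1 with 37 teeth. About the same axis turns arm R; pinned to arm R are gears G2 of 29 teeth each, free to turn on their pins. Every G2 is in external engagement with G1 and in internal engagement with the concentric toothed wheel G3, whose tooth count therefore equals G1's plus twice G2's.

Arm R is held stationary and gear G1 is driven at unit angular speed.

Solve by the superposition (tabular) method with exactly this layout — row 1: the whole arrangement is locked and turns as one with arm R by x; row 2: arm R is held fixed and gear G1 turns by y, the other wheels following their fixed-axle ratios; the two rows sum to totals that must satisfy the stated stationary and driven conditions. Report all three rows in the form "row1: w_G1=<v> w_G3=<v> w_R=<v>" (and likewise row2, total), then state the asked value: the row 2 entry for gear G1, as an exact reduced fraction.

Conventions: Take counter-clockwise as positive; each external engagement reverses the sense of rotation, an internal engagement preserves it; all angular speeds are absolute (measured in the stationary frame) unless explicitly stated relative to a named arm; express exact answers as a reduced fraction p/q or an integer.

row1: w_G1=0 w_G3=0 w_R=0
row2: w_G1=1 w_G3=-37/95 w_R=0
total: w_G1=1 w_G3=-37/95 w_R=0
asked value: 1

class = planetary set [G3 = 37+2·29 = 95; Willis about the carrier]
row 1: whole set turns with the arm by x
superposition row 2 [arm held]: sun y, ring −(37/95)·y, arm 0
boundary: total ω_arm = x = 0 and total ω_sun = x + y = 1  ⇒  y = 1, x = 0
row 2 ring = −(37/95)·1 = -37/95
totals (row 1 + row 2): sun 0 + 1 = 1, ring 0 + (-37/95) = -37/95, arm 0 + 0 = 0
asked cell (row2, sun) = 1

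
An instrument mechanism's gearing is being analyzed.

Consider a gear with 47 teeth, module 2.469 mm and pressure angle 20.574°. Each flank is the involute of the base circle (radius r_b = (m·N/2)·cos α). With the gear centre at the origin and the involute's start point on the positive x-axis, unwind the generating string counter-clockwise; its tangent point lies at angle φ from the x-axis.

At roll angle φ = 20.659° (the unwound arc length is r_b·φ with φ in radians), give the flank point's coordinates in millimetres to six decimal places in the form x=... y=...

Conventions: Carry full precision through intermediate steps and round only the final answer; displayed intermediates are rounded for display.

x=57.737992 y=0.837816

single-mesh involute tooth geometry (47T wheel at module 2.469)
pitch radius r_p = m·N/2 = 2.469·47/2 = 58.021500
base radius r_b = r_p·cos α = 58.021500·cos 20.574° = 54.320837
roll angle φ = 20.659° = 0.36056757 rad
x = r_b·(cos φ + φ·sin φ) = 57.737992
y = r_b·(sin φ − φ·cos φ) = 0.837816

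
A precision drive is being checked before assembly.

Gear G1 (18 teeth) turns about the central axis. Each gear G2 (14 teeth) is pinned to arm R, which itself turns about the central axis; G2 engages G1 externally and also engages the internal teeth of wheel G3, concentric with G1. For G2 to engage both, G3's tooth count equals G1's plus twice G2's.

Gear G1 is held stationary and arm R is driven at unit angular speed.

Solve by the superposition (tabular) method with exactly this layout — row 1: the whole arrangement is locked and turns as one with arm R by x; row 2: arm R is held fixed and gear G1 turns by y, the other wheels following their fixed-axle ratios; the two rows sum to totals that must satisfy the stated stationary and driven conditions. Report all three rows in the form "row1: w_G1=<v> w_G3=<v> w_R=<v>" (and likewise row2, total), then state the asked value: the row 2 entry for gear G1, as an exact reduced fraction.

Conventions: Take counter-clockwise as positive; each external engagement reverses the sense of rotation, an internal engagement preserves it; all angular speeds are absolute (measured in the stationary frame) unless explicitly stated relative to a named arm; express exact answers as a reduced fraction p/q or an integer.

row1: w_G1=1 w_G3=1 w_R=1
row2: w_G1=-1 w_G3=9/23 w_R=0
total: w_G1=0 w_G3=32/23 w_R=1
asked value: -1

planetary set (18T centre, 14T on arm, 46T internal) — Willis relation
superposition row 1 [locked train]: every member turns x
row 2 — arm fixed, fixed-axis ratios: sun y, ring −(18/46)·y, arm 0
boundary: total ω_sun = x + y = 0 and total ω_arm = x = 1  ⇒  y = -1, x = 1
row 2 ring = −(18/46)·(-1) = 9/23
totals (row 1 + row 2): sun 1 + (-1) = 0, ring 1 + 9/23 = 32/23, arm 1 + 0 = 1
asked cell (row2, sun) = -1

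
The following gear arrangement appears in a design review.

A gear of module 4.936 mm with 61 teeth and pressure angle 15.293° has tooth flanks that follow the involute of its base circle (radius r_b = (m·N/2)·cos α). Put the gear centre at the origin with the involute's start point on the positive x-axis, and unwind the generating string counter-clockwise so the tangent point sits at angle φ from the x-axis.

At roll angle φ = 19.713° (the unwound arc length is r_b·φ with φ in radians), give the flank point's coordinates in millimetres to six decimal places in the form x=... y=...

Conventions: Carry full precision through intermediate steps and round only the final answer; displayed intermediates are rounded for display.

x=153.559388 y=1.948215

class = single-mesh tooth geometry [base-circle involute, m = 4.936, 61T]
pitch radius r_p = m·N/2 = 4.936·61/2 = 150.548000
base radius r_b = r_p·cos α = 150.548000·cos 15.293° = 145.217043
roll angle φ = 19.713° = 0.34405676 rad
x = r_b·(cos φ + φ·sin φ) = 153.559388
y = r_b·(sin φ − φ·cos φ) = 1.948215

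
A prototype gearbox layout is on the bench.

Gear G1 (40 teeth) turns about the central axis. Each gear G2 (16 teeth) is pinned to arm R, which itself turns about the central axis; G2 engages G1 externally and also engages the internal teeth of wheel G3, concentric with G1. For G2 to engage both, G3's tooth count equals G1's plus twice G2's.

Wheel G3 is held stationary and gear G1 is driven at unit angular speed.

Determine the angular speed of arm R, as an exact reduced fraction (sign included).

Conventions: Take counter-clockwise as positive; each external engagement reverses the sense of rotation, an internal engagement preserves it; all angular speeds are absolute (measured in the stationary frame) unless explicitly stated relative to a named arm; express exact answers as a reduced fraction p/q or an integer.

topology: planetary set — G1 40T / G2 16T / G3 72T, arm = carrier (Willis)
ring teeth: 40 + 2·16 = 72
40(ω_sun−ω_arm) = −72(ω_ring−ω_arm),  ω_ring = 0, ω_sun = 1
40(1−ω_arm) = −72(0−ω_arm)  ⇒  112·ω_arm = 40  ⇒  ω_arm = 5/14
exact speed ratio = 5/14

5/14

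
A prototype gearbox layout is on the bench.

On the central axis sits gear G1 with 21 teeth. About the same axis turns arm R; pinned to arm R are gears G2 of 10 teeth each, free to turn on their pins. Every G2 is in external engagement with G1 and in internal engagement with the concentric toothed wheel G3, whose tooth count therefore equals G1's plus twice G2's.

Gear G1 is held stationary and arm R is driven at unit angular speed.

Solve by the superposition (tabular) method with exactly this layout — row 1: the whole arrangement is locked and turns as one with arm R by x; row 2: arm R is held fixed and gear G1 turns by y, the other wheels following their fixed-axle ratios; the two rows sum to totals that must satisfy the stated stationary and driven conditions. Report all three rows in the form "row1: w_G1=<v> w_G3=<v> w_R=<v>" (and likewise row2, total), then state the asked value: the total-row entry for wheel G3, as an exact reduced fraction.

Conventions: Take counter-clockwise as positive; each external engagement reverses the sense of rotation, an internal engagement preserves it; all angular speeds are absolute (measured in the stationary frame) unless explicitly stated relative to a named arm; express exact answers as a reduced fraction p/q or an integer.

row1: w_G1=1 w_G3=1 w_R=1
row2: w_G1=-1 w_G3=21/41 w_R=0
total: w_G1=0 w_G3=62/41 w_R=1
asked value: 62/41

recognized (axles ride arm R): planetary set, 21/10/41 teeth
row 1 (train locked, turned with arm): all members turn x
superposition row 2 [arm held]: sun y, ring −(21/41)·y, arm 0
boundary: total ω_sun = x + y = 0 and total ω_arm = x = 1  ⇒  y = -1, x = 1
row 2 ring = −(21/41)·(-1) = 21/41
totals (row 1 + row 2): sun 1 + (-1) = 0, ring 1 + 21/41 = 62/41, arm 1 + 0 = 1
asked cell (total, ring) = 62/41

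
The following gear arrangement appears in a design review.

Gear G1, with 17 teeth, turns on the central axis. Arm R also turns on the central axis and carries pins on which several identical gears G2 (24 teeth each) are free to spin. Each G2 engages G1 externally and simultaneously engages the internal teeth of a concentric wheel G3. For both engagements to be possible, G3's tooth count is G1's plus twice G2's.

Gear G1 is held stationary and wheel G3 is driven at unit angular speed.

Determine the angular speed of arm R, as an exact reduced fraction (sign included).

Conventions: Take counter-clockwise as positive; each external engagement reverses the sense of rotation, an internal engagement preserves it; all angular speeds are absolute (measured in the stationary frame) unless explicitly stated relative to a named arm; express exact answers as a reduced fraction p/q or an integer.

65/82

recognized (axles ride arm R): planetary set, 17/24/65 teeth
ring teeth: 17 + 2·24 = 65
17(ω_sun−ω_arm) = −65(ω_ring−ω_arm),  ω_sun = 0, ω_ring = 1
17(0−ω_arm) = −65(1−ω_arm)  ⇒  82·ω_arm = 65  ⇒  ω_arm = 65/82
exact speed ratio = 65/82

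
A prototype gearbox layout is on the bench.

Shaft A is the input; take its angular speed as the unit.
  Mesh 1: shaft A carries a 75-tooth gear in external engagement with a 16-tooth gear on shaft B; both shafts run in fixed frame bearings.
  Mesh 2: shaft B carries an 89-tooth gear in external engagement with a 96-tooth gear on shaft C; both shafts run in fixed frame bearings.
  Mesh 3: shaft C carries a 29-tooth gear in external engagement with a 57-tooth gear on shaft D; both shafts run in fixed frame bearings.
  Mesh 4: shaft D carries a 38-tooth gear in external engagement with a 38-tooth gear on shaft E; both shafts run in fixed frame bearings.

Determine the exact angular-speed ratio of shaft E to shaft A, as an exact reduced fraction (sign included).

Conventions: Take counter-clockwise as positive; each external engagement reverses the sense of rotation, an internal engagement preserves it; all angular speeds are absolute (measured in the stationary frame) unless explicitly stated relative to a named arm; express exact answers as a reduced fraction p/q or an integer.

64525/29184

class = fixed-axis compound train [4 meshes; 4 ratios multiply, 4 sense flips]
mesh 1 [75T→16T]: running ratio 75/16, sense −
mesh 2 [89T→96T]: running ratio 2225/512, sense +
mesh 3 [29T→57T]: running ratio 64525/29184, sense −
mesh 4 [38T→38T]: running ratio 64525/29184, sense +
ω_out/ω_in = 64525/29184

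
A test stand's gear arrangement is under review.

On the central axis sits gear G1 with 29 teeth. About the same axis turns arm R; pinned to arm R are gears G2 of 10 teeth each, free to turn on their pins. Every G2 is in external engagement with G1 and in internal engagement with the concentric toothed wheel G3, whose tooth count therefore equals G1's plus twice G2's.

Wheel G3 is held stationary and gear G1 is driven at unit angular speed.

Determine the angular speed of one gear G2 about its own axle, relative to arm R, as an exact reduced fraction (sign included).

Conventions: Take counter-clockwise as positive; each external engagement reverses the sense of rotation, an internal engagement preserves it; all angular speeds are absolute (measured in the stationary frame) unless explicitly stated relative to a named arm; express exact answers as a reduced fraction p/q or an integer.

-1421/780

class = planetary set [G3 = 29+2·10 = 49; Willis about the carrier]
ring teeth: 29 + 2·10 = 49
29(ω_sun−ω_arm) = −49(ω_ring−ω_arm),  ω_ring = 0, ω_sun = 1
29(1−ω_arm) = −49(0−ω_arm)  ⇒  78·ω_arm = 29  ⇒  ω_arm = 29/78
sun–planet mesh: 29·(1−29/78) = −10·(ω_p−ω_arm)  ⇒  ω_p−ω_arm = -1421/780
exact speed ratio = -1421/780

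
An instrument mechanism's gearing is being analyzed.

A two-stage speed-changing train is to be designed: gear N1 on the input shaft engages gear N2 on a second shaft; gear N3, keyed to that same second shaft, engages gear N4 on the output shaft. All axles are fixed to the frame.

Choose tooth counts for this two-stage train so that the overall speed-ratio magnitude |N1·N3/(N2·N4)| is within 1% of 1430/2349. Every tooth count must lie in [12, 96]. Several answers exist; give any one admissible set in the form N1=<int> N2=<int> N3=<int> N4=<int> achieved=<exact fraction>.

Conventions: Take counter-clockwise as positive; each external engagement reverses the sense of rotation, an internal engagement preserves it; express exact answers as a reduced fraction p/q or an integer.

N1=22 N2=27 N3=65 N4=87 achieved=1430/2349

topology: fixed-axis compound train — 2 stages, target 1430/2349
target = 1430/2349 in lowest terms: an exact hit needs N1·N3 = k·1430 and N2·N4 = k·2349 for one integer k, every count in [12, 96]; additionally prefer no 1:1 stage (N1 ≠ N2, N3 ≠ N4)
k = 1: N1·N3 = 1430 = 22·65, N2·N4 = 2349 = 27·87
achieved = 22·65/(27·87) = 1430/2349; |achieved − target| = 0 ≤ 143/23490 ✓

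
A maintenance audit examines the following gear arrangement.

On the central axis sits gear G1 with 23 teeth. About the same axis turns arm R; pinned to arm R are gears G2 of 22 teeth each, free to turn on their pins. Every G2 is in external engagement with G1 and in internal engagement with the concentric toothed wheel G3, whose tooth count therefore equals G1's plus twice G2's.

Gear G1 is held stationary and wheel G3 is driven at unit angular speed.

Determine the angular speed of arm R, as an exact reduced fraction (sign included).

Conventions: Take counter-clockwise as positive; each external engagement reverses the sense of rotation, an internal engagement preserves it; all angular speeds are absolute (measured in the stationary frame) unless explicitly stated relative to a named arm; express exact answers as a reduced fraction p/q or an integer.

recognized (axles ride arm R): planetary set, 23/22/67 teeth
ring teeth: 23 + 2·22 = 67
23(ω_sun−ω_arm) = −67(ω_ring−ω_arm),  ω_sun = 0, ω_ring = 1
23(0−ω_arm) = −67(1−ω_arm)  ⇒  90·ω_arm = 67  ⇒  ω_arm = 67/90
exact speed ratio = 67/90

67/90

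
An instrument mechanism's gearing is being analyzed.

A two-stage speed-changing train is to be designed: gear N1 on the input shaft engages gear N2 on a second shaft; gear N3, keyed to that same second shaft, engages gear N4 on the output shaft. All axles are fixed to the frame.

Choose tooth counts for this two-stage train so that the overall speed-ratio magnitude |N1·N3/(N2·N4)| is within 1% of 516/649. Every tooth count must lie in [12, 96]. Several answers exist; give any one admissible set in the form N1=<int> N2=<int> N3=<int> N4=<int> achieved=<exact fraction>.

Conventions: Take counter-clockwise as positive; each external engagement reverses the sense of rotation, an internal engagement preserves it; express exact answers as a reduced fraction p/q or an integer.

2-stage fixed-axis compound train for ratio 516/649
target = 516/649 in lowest terms: an exact hit needs N1·N3 = k·516 and N2·N4 = k·649 for one integer k, every count in [12, 96]; additionally prefer no 1:1 stage (N1 ≠ N2, N3 ≠ N4)
k = 1: no 1:1-free in-range split of k·516 and k·649 into factor pairs; take k = 2
k = 2: N1·N3 = 1032 = 12·86, N2·N4 = 1298 = 22·59
achieved = 12·86/(22·59) = 516/649; |achieved − target| = 0 ≤ 129/16225 ✓

N1=12 N2=22 N3=86 N4=59 achieved=516/649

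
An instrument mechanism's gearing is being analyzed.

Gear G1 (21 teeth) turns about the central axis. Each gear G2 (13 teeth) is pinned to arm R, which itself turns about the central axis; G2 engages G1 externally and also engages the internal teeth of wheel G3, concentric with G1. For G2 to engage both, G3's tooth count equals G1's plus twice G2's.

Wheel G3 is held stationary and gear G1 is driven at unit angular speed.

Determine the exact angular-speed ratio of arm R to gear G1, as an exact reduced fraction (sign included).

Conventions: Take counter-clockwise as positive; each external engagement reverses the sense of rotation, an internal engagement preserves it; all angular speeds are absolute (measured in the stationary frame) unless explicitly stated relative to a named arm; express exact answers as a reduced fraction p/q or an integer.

21/68

topology: planetary set — G1 21T / G2 13T / G3 47T, arm = carrier (Willis)
ring teeth: 21 + 2·13 = 47
21(ω_sun−ω_arm) = −47(ω_ring−ω_arm),  ω_ring = 0, ω_sun = 1
21(1−ω_arm) = −47(0−ω_arm)  ⇒  68·ω_arm = 21  ⇒  ω_arm = 21/68
ω_out/ω_in = 21/68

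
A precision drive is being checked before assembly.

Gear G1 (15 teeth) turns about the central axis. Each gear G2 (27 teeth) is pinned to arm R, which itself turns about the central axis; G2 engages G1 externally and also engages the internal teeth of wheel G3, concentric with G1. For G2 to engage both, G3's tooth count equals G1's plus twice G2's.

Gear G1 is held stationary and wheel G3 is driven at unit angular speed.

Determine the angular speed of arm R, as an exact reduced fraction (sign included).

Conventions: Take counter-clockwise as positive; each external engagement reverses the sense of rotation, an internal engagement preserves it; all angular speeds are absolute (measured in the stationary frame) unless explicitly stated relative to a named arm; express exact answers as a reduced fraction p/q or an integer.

23/28

topology: planetary set — G1 15T / G2 27T / G3 69T, arm = carrier (Willis)
ring teeth: 15 + 2·27 = 69
15(ω_sun−ω_arm) = −69(ω_ring−ω_arm),  ω_sun = 0, ω_ring = 1
15(0−ω_arm) = −69(1−ω_arm)  ⇒  84·ω_arm = 69  ⇒  ω_arm = 23/28
exact speed ratio = 23/28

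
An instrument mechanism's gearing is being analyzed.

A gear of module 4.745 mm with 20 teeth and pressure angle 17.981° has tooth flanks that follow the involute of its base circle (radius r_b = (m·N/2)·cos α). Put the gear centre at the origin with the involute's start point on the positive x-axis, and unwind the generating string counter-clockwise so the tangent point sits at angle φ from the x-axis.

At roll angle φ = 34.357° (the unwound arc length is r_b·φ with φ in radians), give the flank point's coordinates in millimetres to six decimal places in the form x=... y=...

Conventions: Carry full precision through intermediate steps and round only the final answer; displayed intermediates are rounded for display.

recognized (one wheel, involute flank): single-mesh tooth geometry, m = 4.745, N = 20
pitch radius r_p = m·N/2 = 4.745·20/2 = 47.450000
base radius r_b = r_p·cos α = 47.450000·cos 17.981° = 45.132492
roll angle φ = 34.357° = 0.59964277 rad
x = r_b·(cos φ + φ·sin φ) = 52.531703
y = r_b·(sin φ − φ·cos φ) = 3.128591

x=52.531703 y=3.128591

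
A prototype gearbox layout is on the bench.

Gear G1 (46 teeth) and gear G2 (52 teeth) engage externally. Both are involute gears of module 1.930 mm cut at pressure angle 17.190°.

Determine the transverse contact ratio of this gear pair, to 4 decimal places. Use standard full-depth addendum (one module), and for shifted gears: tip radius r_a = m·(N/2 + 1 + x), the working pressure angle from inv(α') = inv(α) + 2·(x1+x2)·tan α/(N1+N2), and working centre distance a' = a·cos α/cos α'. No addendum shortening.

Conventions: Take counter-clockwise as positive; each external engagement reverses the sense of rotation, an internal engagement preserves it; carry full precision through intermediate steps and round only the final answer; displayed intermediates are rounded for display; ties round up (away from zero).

topology: single-mesh involute geometry — m = 1.930, 46T/52T pair
base radii: r_b1 = 42.407097, r_b2 = 47.938457
tip radii: r_a1 = 46.320000, r_a2 = 52.110000
no profile shift: α' = α, a' = a
action lengths: √(r_a1²−r_b1²) = 18.632781, √(r_a2²−r_b2²) = 20.429303
base pitch p_b = π·m·cos α = 5.792427
CR = (18.632781 + 20.429303 − 94.570000·sin 17.19000°)/5.792427 = 1.918495
contact ratio ≈ 1.9185

1.9185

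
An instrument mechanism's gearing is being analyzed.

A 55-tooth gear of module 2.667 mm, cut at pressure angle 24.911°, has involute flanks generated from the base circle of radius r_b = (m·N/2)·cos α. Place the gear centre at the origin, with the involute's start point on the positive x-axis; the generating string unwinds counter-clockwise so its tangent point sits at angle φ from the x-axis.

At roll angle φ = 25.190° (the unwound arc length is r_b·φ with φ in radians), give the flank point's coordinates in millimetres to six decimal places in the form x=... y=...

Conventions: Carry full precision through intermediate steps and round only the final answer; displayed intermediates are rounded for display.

class = single-mesh tooth geometry [base-circle involute, m = 2.667, 55T]
pitch radius r_p = m·N/2 = 2.667·55/2 = 73.342500
base radius r_b = r_p·cos α = 73.342500·cos 24.911° = 66.518946
roll angle φ = 25.190° = 0.43964844 rad
x = r_b·(cos φ + φ·sin φ) = 72.640360
y = r_b·(sin φ − φ·cos φ) = 1.848089

x=72.640360 y=1.848089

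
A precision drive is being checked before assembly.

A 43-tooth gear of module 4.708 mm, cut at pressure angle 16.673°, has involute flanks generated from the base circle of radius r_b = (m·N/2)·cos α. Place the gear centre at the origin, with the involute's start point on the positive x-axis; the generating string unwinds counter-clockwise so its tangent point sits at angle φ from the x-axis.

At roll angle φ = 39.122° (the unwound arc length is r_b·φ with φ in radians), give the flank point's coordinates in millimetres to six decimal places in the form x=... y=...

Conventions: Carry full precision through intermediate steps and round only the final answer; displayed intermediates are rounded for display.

class = single-mesh tooth geometry [base-circle involute, m = 4.708, 43T]
pitch radius r_p = m·N/2 = 4.708·43/2 = 101.222000
base radius r_b = r_p·cos α = 101.222000·cos 16.673° = 96.966405
roll angle φ = 39.122° = 0.68280771 rad
x = r_b·(cos φ + φ·sin φ) = 117.003341
y = r_b·(sin φ − φ·cos φ) = 9.817719

x=117.003341 y=9.817719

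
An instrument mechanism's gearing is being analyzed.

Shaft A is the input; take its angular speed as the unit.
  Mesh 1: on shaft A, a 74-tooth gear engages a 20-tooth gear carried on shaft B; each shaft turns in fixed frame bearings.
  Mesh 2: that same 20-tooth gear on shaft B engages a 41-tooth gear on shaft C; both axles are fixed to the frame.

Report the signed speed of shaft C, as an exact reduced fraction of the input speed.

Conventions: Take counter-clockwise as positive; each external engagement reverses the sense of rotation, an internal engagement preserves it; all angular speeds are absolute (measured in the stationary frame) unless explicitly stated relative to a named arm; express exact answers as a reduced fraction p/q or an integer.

74/41

2-mesh fixed-axis compound train (all bearings frame-fixed)
mesh 1 [74T→20T]: |ω|/ω_in = 1×74/20 = 37/10, sense flips to −
mesh 2 [20T→41T]: |ω|/ω_in = (37/10)×20/41 = 74/41, sense flips to +
signed output speed (× input speed) = 74/41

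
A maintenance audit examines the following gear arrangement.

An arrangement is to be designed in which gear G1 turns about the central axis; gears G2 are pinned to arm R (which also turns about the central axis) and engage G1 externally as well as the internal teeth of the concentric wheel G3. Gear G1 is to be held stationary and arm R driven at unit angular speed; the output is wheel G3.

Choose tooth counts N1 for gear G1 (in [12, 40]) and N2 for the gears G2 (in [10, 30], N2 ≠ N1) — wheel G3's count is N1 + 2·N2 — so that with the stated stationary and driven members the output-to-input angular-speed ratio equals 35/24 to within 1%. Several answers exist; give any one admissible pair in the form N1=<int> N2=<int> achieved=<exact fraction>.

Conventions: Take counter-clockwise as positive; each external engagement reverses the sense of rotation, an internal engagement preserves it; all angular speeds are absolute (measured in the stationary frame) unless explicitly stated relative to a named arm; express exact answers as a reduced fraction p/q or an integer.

N1=22 N2=13 achieved=35/24

topology: planetary set — design target 35/24, arm = carrier (Willis)
Willis with ω_sun = 0: ω_ring/ω_arm = (N1+N3)/N3; set equal to 35/24  ⇒  N3/N1 = 1/(35/24 − 1) = 24/11
N3 = N1 + 2·N2  ⇒  N2/N1 = (N3/N1 − 1)/2 = (24/11 − 1)/2 = 13/22
smallest multiple with N1 ≥ 12 and N2 ≥ 10: k = 1  ⇒  N1 = 1·22 = 22, N2 = 1·13 = 13 (N1 ≤ 40, N2 ≤ 30, N2 ≠ N1 ✓), N3 = 22 + 2·13 = 48
check: (N1+N3)/N3 with N1 = 22, N3 = 48 gives 35/24; |achieved − target| = 0 ≤ 7/480 ✓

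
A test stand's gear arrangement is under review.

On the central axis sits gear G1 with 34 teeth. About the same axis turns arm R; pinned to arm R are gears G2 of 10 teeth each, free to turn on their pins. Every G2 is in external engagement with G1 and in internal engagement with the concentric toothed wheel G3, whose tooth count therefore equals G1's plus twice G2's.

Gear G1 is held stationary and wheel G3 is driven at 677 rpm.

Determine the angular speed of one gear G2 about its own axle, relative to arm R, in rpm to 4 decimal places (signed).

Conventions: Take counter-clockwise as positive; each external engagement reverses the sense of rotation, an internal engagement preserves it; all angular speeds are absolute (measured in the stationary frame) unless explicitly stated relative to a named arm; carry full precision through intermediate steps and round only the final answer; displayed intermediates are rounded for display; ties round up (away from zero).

recognized (axles ride arm R): planetary set, 34/10/54 teeth
normalise by the input: solve with ω_ring = 1, then scale by 677 rpm
ring teeth: 34 + 2·10 = 54
34(ω_sun−ω_arm) = −54(ω_ring−ω_arm),  ω_sun = 0, ω_ring = 1
34(0−ω_arm) = −54(1−ω_arm)  ⇒  88·ω_arm = 54  ⇒  ω_arm = 27/44
sun–planet mesh: 34·(0−27/44) = −10·(ω_p−ω_arm)  ⇒  ω_p−ω_arm = 459/220
scale: ω_p−ω_arm = 459/220 × 677 rpm = +1412.4682 rpm

+1412.4682 rpm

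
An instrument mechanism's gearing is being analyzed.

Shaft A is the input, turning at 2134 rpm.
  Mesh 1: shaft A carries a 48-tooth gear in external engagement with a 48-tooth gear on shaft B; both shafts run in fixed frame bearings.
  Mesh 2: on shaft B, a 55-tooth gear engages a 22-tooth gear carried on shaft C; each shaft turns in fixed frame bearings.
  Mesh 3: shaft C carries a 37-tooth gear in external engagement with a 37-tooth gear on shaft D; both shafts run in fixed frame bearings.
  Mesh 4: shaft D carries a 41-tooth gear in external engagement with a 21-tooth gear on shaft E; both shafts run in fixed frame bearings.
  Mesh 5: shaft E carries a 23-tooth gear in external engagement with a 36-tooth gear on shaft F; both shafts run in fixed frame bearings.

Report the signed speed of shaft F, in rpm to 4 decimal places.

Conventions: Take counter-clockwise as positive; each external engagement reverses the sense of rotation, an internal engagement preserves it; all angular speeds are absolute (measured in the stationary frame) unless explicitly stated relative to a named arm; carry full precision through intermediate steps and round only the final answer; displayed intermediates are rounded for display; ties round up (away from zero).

-6654.6362 rpm

5-mesh fixed-axis compound train (all bearings frame-fixed)
mesh 1 [48T→48T]: ω = 2134.0000×48/48 = 2134.0000 rpm, sense flips to −
mesh 2 [55T→22T]: ω = 2134.0000×55/22 = 5335.0000 rpm, sense flips to +
mesh 3 [37T→37T]: ω = 5335.0000×37/37 = 5335.0000 rpm, sense flips to −
mesh 4 [41T→21T]: ω = 5335.0000×41/21 = 10415.9524 rpm, sense flips to +
mesh 5 [23T→36T]: ω = 10415.9524×23/36 = 6654.6362 rpm, sense flips to −
signed output speed = -6654.6362 rpm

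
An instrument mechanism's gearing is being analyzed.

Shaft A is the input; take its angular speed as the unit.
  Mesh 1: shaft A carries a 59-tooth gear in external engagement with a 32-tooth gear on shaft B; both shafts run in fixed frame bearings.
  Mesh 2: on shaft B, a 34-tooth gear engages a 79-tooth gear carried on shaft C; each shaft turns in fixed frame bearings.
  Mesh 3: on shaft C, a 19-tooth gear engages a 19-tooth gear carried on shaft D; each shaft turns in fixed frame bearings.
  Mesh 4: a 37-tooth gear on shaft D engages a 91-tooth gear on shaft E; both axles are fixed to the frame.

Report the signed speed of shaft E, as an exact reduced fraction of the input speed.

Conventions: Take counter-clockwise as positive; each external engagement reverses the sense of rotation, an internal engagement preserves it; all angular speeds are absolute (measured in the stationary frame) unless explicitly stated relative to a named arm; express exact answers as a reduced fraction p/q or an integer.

37111/115024

4-mesh fixed-axis compound train (all bearings frame-fixed)
mesh 1 [59T→32T]: |ω|/ω_in = 1×59/32 = 59/32, sense flips to −
mesh 2 [34T→79T]: |ω|/ω_in = (59/32)×34/79 = 1003/1264, sense flips to +
mesh 3 [19T→19T]: |ω|/ω_in = (1003/1264)×19/19 = 1003/1264, sense flips to −
mesh 4 [37T→91T]: |ω|/ω_in = (1003/1264)×37/91 = 37111/115024, sense flips to +
signed output speed (× input speed) = 37111/115024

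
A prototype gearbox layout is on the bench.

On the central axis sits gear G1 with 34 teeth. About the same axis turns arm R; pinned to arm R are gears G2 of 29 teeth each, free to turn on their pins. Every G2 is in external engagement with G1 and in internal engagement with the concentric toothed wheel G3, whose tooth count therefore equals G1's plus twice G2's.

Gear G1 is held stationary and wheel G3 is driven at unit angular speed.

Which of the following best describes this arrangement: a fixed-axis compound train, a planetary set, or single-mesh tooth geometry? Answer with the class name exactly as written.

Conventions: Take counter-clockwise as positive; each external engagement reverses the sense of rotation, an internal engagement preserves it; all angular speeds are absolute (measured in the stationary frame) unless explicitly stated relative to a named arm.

planetary set (34T centre, 29T on arm, 92T internal) — Willis relation
classification: planetary set

planetary set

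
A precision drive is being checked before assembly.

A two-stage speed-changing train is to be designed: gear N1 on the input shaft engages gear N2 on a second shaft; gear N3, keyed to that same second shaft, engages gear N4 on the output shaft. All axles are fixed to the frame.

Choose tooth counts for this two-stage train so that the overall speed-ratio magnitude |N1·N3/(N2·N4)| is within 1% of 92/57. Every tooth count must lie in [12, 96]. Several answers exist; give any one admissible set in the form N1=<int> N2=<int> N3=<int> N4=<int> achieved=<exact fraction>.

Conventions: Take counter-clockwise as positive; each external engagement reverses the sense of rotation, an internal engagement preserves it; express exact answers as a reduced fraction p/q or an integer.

2-stage fixed-axis compound train for ratio 92/57
target = 92/57 in lowest terms: an exact hit needs N1·N3 = k·92 and N2·N4 = k·57 for one integer k, every count in [12, 96]; additionally prefer no 1:1 stage (N1 ≠ N2, N3 ≠ N4)
k = 1…3: no 1:1-free in-range split of k·92 and k·57 into factor pairs; take k = 4
k = 4: N1·N3 = 368 = 16·23, N2·N4 = 228 = 12·19
achieved = 16·23/(12·19) = 92/57; |achieved − target| = 0 ≤ 23/1425 ✓

N1=16 N2=12 N3=23 N4=19 achieved=92/57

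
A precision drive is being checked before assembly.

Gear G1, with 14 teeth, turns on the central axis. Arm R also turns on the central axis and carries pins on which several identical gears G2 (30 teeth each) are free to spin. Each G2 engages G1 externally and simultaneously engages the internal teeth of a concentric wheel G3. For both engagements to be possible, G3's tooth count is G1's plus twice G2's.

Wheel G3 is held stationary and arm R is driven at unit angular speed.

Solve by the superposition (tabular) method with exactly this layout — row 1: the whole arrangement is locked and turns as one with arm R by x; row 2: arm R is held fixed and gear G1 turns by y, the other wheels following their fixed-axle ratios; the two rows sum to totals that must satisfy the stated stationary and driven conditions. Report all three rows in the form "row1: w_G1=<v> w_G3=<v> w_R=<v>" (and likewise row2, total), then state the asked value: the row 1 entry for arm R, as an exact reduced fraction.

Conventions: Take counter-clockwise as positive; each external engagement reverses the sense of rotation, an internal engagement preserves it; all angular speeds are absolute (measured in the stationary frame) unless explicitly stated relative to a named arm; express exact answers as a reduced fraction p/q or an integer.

topology: planetary set — G1 14T / G2 30T / G3 74T, arm = carrier (Willis)
superposition row 1 [locked train]: every member turns x
row 2: sun turns y, ring = −(14/74)·y, arm 0
boundary: total ω_ring = x − (14/74)·y = 0 and total ω_arm = x = 1  ⇒  y = 37/7, x = 1
row 2 ring = −(14/74)·37/7 = -1
totals (row 1 + row 2): sun 1 + 37/7 = 44/7, ring 1 + (-1) = 0, arm 1 + 0 = 1
asked cell (row1, arm) = 1

row1: w_G1=1 w_G3=1 w_R=1
row2: w_G1=37/7 w_G3=-1 w_R=0
total: w_G1=44/7 w_G3=0 w_R=1
asked value: 1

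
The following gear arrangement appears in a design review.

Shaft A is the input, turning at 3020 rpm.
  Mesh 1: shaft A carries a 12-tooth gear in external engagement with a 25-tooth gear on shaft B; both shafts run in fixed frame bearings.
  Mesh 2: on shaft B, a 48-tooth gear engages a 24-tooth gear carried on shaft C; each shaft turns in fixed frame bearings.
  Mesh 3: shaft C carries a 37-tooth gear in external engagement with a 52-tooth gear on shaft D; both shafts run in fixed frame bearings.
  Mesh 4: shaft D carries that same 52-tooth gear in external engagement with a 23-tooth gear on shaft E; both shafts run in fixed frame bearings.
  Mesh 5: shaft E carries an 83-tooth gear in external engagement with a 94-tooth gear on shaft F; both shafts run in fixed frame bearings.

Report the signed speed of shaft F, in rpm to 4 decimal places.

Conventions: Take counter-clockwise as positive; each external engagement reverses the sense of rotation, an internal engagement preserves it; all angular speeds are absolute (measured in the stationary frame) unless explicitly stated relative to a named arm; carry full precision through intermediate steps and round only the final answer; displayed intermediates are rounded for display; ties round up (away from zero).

class = fixed-axis compound train [5 meshes; 5 ratios multiply, 5 sense flips]
mesh 1 [12T→25T]: ω = 3020.0000×12/25 = 1449.6000 rpm, sense flips to −
mesh 2 [48T→24T]: ω = 1449.6000×48/24 = 2899.2000 rpm, sense flips to +
mesh 3 [37T→52T]: ω = 2899.2000×37/52 = 2062.8923 rpm, sense flips to −
mesh 4 [52T→23T]: ω = 2062.8923×52/23 = 4663.9304 rpm, sense flips to +
mesh 5 [83T→94T]: ω = 4663.9304×83/94 = 4118.1513 rpm, sense flips to −
signed output speed = -4118.1513 rpm

-4118.1513 rpm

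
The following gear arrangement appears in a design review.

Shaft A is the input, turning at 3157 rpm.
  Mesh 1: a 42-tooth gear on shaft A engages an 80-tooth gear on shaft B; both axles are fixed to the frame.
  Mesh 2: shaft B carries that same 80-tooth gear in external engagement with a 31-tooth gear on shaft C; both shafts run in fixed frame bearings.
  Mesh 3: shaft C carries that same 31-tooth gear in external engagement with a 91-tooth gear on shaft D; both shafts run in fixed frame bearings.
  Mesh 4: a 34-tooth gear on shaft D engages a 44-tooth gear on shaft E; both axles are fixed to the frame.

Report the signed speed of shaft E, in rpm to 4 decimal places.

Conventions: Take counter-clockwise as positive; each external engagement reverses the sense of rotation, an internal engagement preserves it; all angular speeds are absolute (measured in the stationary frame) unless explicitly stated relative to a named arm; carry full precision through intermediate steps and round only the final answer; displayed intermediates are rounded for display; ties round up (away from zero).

+1125.9231 rpm

recognized (5 fixed axles, 4 meshes): fixed-axis compound train
mesh 1 [42T→80T]: ω = 3157.0000×42/80 = 1657.4250 rpm, sense flips to −
mesh 2 [80T→31T]: ω = 1657.4250×80/31 = 4277.2258 rpm, sense flips to +
mesh 3 [31T→91T]: ω = 4277.2258×31/91 = 1457.0769 rpm, sense flips to −
mesh 4 [34T→44T]: ω = 1457.0769×34/44 = 1125.9231 rpm, sense flips to +
signed output speed = +1125.9231 rpm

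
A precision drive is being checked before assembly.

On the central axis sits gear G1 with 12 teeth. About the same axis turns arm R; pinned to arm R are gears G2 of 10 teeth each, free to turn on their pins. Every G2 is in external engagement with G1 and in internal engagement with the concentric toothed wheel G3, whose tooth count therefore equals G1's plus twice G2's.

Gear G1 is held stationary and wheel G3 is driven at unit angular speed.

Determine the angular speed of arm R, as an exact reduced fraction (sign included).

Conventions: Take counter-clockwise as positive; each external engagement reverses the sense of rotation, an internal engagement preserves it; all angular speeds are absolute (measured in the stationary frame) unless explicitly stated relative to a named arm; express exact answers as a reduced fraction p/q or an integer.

recognized (axles ride arm R): planetary set, 12/10/32 teeth
ring teeth: 12 + 2·10 = 32
12(ω_sun−ω_arm) = −32(ω_ring−ω_arm),  ω_sun = 0, ω_ring = 1
12(0−ω_arm) = −32(1−ω_arm)  ⇒  44·ω_arm = 32  ⇒  ω_arm = 8/11
exact speed ratio = 8/11

8/11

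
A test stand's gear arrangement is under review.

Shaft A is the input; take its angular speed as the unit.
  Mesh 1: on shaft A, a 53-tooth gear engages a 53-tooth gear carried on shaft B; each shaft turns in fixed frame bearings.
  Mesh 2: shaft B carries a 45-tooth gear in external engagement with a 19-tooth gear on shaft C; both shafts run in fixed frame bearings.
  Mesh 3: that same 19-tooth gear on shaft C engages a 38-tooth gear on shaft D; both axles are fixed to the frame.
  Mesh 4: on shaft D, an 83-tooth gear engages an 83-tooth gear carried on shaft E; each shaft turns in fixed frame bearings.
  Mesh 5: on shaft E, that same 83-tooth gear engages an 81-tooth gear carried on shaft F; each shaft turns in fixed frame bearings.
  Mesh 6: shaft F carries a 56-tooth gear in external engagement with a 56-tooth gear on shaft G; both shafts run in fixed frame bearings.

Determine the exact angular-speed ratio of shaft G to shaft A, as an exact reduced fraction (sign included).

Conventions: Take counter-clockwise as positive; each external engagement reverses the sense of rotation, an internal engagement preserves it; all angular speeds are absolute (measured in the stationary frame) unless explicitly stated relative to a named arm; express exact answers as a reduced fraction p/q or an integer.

415/342

class = fixed-axis compound train [6 meshes; 6 ratios multiply, 6 sense flips]
mesh 1 [53T→53T]: running ratio 1, sense −
mesh 2 [45T→19T]: running ratio 45/19, sense +
mesh 3 [19T→38T]: running ratio 45/38, sense −
mesh 4 [83T→83T]: running ratio 45/38, sense +
mesh 5 [83T→81T]: running ratio 415/342, sense −
mesh 6 [56T→56T]: running ratio 415/342, sense +
ω_out/ω_in = 415/342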